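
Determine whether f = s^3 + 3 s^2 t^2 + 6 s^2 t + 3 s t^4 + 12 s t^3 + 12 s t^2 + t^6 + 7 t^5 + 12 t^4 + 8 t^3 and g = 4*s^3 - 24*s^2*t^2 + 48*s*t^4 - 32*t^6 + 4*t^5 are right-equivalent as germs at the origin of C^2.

Yes.

The Hessian of f at 0 is [[0, 0], [0, 0]] with rank 0, so corank 2. A Groebner basis of the Jacobian ideal J(f) in C{s,t} is {t^4, s^3 + 6*s^2*t - 6*s^2 - 24*s*t - 16*t^3 - 24*t^2, s^2/2 + s*t^2 + 2*s*t + 2*t^3 + 2*t^2}; counting standard monomials gives mu = 8. Corank 2; j^3 = (s + 2*t)^3 is a perfect cube, so E-series; the 5-jet and mu = 8 give E_8. The Hessian of g at 0 is [[0, 0], [0, 0]] with rank 0, so corank 2. A Groebner basis of the Jacobian ideal J(g) in C{s,t} is {t^4, s^3, -s^2/4 + s*t^2}; counting standard monomials gives mu = 8. Corank 2; j^3 = 4*s^3 is a perfect cube, so E-series; the 5-jet and mu = 8 give E_8. Both have type E_8, hence right-equivalent.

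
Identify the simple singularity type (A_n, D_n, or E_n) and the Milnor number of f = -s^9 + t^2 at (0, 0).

Type A_{8}, Milnor number mu = 8.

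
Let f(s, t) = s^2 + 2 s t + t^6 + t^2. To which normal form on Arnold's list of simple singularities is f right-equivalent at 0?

The Hessian of f at 0 has rank 1. Corank 1: A-series; mu = 5 gives A_5.

A5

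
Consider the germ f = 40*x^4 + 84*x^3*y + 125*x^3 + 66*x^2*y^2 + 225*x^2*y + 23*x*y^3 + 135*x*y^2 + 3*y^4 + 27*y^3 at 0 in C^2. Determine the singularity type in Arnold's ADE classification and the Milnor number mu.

Type E_{7}, Milnor number mu = 7.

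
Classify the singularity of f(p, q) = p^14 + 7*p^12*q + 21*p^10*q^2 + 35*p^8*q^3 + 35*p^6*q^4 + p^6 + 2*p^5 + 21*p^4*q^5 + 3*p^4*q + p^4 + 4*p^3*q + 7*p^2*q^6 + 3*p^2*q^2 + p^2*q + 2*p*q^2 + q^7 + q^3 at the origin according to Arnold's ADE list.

The Hessian of f at 0 has rank 0. Corank 2; j^3 = q*(p + q)^2 has shape L^2 M (L != M), so D-series; mu = 8 gives D_8.

D_8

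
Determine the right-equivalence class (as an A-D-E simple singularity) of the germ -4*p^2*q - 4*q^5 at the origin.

D_6

The Hessian of f at 0 has rank 0. Corank 2; j^3 = -4*p^2*q has shape L^2 M (L != M), so D-series; mu = 6 gives D_6.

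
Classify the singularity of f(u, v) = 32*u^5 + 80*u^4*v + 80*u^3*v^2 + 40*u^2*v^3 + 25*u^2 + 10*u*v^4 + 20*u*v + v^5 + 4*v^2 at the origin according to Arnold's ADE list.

A_4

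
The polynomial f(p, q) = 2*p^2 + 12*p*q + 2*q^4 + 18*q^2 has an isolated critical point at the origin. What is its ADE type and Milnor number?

Type A_{3}, Milnor number mu = 3.

The Hessian of f at 0 has rank 1. Corank 1: A-series; mu = 3 gives A_3.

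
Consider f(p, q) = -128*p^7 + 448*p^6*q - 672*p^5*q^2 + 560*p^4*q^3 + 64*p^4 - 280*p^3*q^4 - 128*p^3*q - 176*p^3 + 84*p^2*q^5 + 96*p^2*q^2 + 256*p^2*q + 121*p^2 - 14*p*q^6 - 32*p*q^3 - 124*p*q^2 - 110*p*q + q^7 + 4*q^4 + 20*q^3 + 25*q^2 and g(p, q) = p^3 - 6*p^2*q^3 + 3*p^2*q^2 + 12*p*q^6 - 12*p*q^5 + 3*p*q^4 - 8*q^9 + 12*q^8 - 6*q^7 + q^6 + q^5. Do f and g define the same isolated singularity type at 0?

The Hessian of f at 0 is [[242, -110], [-110, 50]] with rank 1, so corank 1. A Groebner basis of the Jacobian ideal J(f) in C{p,q} is {1127357*p*q/12 + 97435855*p/96 + q^4 - 121*q^3/3 - 2122945*q^2/48 - 44289025*q/96, p*q^2 + 121*p*q/3 + 14641*p/48 - 16*q^3/33 - 451*q^2/24 - 6655*q/48, p^2 - p*q - 11*p/8 + q^2/4 + 5*q/8}; counting standard monomials gives mu = 6. Corank 1: A-series; mu = 6 gives A_6. The Hessian of g at 0 is [[0, 0], [0, 0]] with rank 0, so corank 2. A Groebner basis of the Jacobian ideal J(g) in C{p,q} is {-p^2/4 + p*q^3 - p*q^2/2, q^4, p^3, p^2*q + p^2/2 + p*q^2}; counting standard monomials gives mu = 8. Corank 2; j^3 = p^3 is a perfect cube, so E-series; the 5-jet and mu = 8 give E_8. f is A_6 but g is E_8, hence not right-equivalent.

No.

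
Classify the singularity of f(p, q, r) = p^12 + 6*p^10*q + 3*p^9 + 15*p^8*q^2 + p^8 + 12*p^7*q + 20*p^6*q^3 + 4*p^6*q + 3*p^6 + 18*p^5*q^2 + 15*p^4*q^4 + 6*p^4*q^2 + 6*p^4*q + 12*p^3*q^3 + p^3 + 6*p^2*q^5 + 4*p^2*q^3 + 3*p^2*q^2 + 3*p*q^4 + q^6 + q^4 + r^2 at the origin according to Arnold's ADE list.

E_{6}

The Hessian of f at 0 has rank 1. Corank 2; j^3 = p^3 is a perfect cube, so E-series; the 4-jet and mu = 6 give E_6.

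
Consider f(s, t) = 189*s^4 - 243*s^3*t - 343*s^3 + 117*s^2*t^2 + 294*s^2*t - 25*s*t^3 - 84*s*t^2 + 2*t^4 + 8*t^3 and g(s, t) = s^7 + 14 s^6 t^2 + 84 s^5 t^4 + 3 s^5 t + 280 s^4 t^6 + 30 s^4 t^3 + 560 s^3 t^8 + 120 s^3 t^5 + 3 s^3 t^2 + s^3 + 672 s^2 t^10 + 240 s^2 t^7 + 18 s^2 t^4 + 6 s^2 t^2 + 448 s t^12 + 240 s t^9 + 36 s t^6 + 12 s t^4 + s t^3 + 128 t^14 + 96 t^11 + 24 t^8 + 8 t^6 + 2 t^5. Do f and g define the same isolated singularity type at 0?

Yes.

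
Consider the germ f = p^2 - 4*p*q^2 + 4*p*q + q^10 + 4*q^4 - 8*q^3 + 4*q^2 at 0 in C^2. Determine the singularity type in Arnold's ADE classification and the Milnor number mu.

Type A_9, Milnor number mu = 9.

The Hessian of f at 0 has rank 1. Corank 1: A-series; mu = 9 gives A_9.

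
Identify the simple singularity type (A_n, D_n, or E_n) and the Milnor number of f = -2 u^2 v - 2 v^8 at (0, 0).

The Hessian of f at 0 is [[0, 0], [0, 0]] with rank 0, so corank 2. A Groebner basis of the Jacobian ideal J(f) in C{u,v} is {u^2/8 + v^7, u^3, u*v}; counting standard monomials gives mu = 9. Corank 2; j^3 = -2*u^2*v has shape L^2 M (L != M), so D-series; mu = 9 gives D_9.

Type D_{9}, Milnor number mu = 9.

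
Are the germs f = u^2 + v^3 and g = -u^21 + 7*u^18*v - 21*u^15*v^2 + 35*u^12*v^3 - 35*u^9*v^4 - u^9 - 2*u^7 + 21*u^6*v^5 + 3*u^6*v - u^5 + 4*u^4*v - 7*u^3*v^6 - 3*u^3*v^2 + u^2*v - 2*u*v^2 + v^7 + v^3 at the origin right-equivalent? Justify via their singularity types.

The Hessian of f at 0 is [[2, 0], [0, 0]] with rank 1, so corank 1. A Groebner basis of the Jacobian ideal J(f) in C{u,v} is {v^2, u}; counting standard monomials gives mu = 2. Corank 1: A-series; mu = 2 gives A_2. The Hessian of g at 0 is [[0, 0], [0, 0]] with rank 0, so corank 2. A Groebner basis of the Jacobian ideal J(g) in C{u,v} is {u^2/3 + u*v^3 + u*v/3 - 2*v^2/3, u^2/2 + v^4 - v^2/2, u^3 - 3*u*v^2 + 2*v^3, u^2*v - 2*u*v^2 + v^3}; counting standard monomials gives mu = 8. Corank 2; j^3 = v*(u - v)^2 has shape L^2 M (L != M), so D-series; mu = 8 gives D_8. f is A_2 but g is D_8, hence not right-equivalent.

No.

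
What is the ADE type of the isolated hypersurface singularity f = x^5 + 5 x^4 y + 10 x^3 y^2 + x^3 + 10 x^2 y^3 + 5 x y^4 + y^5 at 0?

The Hessian of f at 0 has rank 0. Corank 2; j^3 = x^3 is a perfect cube, so E-series; the 5-jet and mu = 8 give E_8.

E_{8}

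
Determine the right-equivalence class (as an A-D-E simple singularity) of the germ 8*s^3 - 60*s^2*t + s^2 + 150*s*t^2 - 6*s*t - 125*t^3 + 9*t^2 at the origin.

A_{2}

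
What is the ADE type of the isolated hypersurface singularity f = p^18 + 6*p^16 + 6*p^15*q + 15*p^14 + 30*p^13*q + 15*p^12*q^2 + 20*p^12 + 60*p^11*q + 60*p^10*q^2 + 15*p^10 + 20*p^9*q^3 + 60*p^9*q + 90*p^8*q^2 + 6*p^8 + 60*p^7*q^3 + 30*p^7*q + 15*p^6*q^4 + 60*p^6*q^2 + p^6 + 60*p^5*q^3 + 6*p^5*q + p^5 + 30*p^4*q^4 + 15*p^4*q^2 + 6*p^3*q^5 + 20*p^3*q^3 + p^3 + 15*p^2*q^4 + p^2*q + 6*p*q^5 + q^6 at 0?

D_{7}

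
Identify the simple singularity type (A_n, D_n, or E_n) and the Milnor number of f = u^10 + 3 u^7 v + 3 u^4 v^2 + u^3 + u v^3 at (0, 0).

Type E_{7}, Milnor number mu = 7.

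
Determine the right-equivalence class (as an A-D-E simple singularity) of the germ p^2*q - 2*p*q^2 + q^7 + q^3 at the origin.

D_8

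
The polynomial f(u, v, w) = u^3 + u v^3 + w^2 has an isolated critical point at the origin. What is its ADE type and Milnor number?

The Hessian of f at 0 is [[0, 0, 0], [0, 0, 0], [0, 0, 2]] with rank 1, so corank 2. A Groebner basis of the Jacobian ideal J(f) in C{u,v,w} is {u^3, u*v^2, 3*u^2 + v^3, w}; counting standard monomials gives mu = 7. Corank 2; j^3 = u^3 is a perfect cube, so E-series; the 4-jet and mu = 7 give E_7.

Type E7, Milnor number mu = 7.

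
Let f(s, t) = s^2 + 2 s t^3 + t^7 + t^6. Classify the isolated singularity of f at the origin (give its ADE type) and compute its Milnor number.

Type A_{6}, Milnor number mu = 6.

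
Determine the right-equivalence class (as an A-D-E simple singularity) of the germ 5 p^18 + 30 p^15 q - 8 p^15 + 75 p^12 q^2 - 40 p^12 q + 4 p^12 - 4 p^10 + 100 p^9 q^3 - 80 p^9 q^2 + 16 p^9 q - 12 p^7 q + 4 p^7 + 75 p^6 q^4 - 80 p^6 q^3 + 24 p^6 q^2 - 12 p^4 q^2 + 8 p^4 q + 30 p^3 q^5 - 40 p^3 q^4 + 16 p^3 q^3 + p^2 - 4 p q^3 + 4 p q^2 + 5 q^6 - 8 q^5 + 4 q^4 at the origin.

A_5

The Hessian of f at 0 has rank 1. Corank 1: A-series; mu = 5 gives A_5.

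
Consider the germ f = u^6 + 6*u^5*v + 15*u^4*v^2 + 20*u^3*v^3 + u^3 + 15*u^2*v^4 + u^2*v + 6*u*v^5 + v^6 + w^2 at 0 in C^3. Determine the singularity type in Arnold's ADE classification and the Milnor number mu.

Type D_{7}, Milnor number mu = 7.

The Hessian of f at 0 has rank 1. Corank 2; j^3 = u^2*(u + v) has shape L^2 M (L != M), so D-series; mu = 7 gives D_7.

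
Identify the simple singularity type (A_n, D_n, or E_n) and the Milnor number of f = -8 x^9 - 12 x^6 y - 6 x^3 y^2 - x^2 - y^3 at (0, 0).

Type A2, Milnor number mu = 2.

The Hessian of f at 0 has rank 1. Corank 1: A-series; mu = 2 gives A_2.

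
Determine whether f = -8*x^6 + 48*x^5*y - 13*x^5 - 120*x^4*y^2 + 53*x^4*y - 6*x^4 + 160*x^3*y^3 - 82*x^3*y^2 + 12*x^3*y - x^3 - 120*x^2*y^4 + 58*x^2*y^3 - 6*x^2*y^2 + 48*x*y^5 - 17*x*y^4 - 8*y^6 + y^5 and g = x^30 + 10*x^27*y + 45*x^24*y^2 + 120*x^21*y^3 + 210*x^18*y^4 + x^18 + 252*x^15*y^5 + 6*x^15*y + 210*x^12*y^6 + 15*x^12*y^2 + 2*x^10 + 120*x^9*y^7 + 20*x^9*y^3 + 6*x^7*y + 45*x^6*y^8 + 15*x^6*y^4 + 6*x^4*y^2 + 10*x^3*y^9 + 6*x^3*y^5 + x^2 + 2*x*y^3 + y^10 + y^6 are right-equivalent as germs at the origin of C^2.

The Hessian of f at 0 has rank 0. Corank 2; j^3 = -x^3 is a perfect cube, so E-series; the 5-jet and mu = 8 give E_8. The Hessian of g at 0 has rank 1. Corank 1: A-series; mu = 9 gives A_9. f is E_8 but g is A_9, hence not right-equivalent.

No.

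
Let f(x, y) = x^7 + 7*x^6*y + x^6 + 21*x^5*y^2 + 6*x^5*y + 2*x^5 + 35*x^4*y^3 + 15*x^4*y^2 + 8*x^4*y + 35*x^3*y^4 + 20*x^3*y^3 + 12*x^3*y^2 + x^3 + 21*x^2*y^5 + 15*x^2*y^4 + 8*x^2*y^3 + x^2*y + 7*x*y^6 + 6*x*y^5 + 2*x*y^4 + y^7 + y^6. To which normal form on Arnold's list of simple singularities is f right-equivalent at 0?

The Hessian of f at 0 is [[0, 0], [0, 0]] with rank 0, so corank 2. A Groebner basis of the Jacobian ideal J(f) in C{x,y} is {x^2 + x*y + y^4, x^3, x^2*y, -x^2/6 + x*y^2}; counting standard monomials gives mu = 7. Corank 2; j^3 = x^2*(x + y) has shape L^2 M (L != M), so D-series; mu = 7 gives D_7.

D_{7}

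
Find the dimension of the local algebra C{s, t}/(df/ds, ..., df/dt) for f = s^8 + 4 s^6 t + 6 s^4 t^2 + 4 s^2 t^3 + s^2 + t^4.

3

The Hessian of f at 0 is [[2, 0], [0, 0]] with rank 1, so corank 1. A Groebner basis of the Jacobian ideal J(f) in C{s,t} is {t^3, s}; counting standard monomials gives mu = 3. Corank 1: A-series; mu = 3 gives A_3.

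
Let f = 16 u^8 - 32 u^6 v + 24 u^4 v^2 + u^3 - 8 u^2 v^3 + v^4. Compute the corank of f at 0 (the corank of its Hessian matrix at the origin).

2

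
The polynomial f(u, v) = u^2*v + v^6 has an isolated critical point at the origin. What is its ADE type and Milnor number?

The Hessian of f at 0 has rank 0. Corank 2; j^3 = u^2*v has shape L^2 M (L != M), so D-series; mu = 7 gives D_7.

Type D_7, Milnor number mu = 7.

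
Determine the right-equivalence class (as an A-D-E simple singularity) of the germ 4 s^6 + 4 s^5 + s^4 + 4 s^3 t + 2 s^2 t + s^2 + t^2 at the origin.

The Hessian of f at 0 has rank 2. Corank 0: nondegenerate Morse point, so A_1.

A1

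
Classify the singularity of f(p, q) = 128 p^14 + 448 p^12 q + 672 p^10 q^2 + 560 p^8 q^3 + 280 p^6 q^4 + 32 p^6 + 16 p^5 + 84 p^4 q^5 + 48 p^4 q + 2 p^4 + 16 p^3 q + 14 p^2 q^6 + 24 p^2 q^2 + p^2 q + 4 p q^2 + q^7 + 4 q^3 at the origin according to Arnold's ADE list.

The Hessian of f at 0 has rank 0. Corank 2; j^3 = q*(p + 2*q)^2 has shape L^2 M (L != M), so D-series; mu = 8 gives D_8.

D8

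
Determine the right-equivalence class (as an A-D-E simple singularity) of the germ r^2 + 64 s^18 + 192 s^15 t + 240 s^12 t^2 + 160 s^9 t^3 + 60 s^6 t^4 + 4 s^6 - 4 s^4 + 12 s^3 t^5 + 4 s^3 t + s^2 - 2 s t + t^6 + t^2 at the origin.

The Hessian of f at 0 has rank 2. Corank 1: A-series; mu = 5 gives A_5.

A_5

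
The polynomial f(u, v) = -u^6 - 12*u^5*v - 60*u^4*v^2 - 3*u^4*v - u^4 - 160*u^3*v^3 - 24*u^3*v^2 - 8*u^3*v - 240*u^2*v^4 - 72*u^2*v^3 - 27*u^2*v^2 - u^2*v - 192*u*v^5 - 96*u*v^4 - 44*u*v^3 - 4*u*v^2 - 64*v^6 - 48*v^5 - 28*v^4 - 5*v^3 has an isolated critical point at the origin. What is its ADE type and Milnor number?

The Hessian of f at 0 has rank 0. Corank 2; j^3 = -v*(u^2 + 4*u*v + 5*v^2) splits into three distinct lines over C (the quadratic factor has nonzero discriminant), so D_4.

Type D_4, Milnor number mu = 4.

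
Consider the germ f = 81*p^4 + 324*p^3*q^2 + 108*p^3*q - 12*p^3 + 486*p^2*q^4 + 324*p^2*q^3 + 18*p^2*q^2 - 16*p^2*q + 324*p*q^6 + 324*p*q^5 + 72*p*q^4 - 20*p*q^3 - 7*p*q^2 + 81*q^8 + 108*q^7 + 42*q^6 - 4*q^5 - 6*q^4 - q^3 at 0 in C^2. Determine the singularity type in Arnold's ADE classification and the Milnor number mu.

Type D_{5}, Milnor number mu = 5.

The Hessian of f at 0 has rank 0. Corank 2; j^3 = -(2*p + q)^2*(3*p + q) has shape L^2 M (L != M), so D-series; mu = 5 gives D_5.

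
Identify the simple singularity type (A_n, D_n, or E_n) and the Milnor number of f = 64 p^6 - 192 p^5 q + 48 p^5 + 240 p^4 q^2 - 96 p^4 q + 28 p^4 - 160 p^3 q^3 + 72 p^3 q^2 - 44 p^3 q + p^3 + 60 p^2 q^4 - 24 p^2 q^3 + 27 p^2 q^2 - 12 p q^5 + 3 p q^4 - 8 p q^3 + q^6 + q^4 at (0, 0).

Type E_6, Milnor number mu = 6.

The Hessian of f at 0 has rank 0. Corank 2; j^3 = p^3 is a perfect cube, so E-series; the 4-jet and mu = 6 give E_6.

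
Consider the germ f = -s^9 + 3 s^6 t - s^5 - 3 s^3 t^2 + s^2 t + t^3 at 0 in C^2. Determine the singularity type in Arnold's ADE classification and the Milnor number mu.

Type D4, Milnor number mu = 4.

The Hessian of f at 0 has rank 0. Corank 2; j^3 = t*(s^2 + t^2) splits into three distinct lines over C (the quadratic factor has nonzero discriminant), so D_4.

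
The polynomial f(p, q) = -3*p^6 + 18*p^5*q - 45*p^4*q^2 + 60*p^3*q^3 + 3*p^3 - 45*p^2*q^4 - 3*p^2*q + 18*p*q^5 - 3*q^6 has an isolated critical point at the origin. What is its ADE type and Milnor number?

Type D7, Milnor number mu = 7.

The Hessian of f at 0 is [[0, 0], [0, 0]] with rank 0, so corank 2. A Groebner basis of the Jacobian ideal J(f) in C{p,q} is {p*q/6 + q^5, p*q^2, p^2 - p*q}; counting standard monomials gives mu = 7. Corank 2; j^3 = 3*p^2*(p - q) has shape L^2 M (L != M), so D-series; mu = 7 gives D_7.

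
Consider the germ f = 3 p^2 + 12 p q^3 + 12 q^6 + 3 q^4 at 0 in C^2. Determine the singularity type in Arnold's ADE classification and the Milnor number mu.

Type A3, Milnor number mu = 3.

The Hessian of f at 0 has rank 1. Corank 1: A-series; mu = 3 gives A_3.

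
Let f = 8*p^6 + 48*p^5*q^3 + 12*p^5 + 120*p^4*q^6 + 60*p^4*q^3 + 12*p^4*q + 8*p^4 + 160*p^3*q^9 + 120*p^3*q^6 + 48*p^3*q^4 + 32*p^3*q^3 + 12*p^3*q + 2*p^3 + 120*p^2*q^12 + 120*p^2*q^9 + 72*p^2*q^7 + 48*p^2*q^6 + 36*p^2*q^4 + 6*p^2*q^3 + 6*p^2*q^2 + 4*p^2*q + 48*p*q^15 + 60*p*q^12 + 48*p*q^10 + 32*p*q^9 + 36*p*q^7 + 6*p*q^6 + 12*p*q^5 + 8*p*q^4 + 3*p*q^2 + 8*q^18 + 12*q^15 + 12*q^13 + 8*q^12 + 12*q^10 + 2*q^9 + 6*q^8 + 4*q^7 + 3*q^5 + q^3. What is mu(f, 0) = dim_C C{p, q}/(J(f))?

The Hessian of f at 0 has rank 0. Corank 2; j^3 = (p + q)*(2*p^2 + 2*p*q + q^2) splits into three distinct lines over C (the quadratic factor has nonzero discriminant), so D_4.

4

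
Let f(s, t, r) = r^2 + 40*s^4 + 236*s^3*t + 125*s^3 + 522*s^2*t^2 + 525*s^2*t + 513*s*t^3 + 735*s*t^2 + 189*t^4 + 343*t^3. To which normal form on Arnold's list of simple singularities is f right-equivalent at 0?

E_7

The Hessian of f at 0 has rank 1. Corank 2; j^3 = (5*s + 7*t)^3 is a perfect cube, so E-series; the 4-jet and mu = 7 give E_7.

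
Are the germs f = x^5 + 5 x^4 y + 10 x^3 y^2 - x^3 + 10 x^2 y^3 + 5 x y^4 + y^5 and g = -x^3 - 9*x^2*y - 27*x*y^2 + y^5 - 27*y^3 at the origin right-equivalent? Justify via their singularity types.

Yes.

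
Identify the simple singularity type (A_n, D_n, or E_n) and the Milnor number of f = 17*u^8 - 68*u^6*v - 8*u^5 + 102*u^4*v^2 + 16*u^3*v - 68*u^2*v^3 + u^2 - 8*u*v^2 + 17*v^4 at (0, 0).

Type A3, Milnor number mu = 3.

The Hessian of f at 0 is [[2, 0], [0, 0]] with rank 1, so corank 1. A Groebner basis of the Jacobian ideal J(f) in C{u,v} is {u^2, u*v, -u/4 + v^2}; counting standard monomials gives mu = 3. Corank 1: A-series; mu = 3 gives A_3.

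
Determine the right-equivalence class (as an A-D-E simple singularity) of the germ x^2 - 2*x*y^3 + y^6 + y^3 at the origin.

The Hessian of f at 0 has rank 1. Corank 1: A-series; mu = 2 gives A_2.

A_2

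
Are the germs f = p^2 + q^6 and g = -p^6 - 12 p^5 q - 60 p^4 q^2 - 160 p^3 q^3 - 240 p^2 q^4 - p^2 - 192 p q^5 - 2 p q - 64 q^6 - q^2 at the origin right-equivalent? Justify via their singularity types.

The Hessian of f at 0 is [[2, 0], [0, 0]] with rank 1, so corank 1. A Groebner basis of the Jacobian ideal J(f) in C{p,q} is {q^5, p}; counting standard monomials gives mu = 5. Corank 1: A-series; mu = 5 gives A_5. The Hessian of g at 0 is [[-2, -2], [-2, -2]] with rank 1, so corank 1. A Groebner basis of the Jacobian ideal J(g) in C{p,q} is {q^5, p + q}; counting standard monomials gives mu = 5. Corank 1: A-series; mu = 5 gives A_5. Both have type A_5, hence right-equivalent.

Yes.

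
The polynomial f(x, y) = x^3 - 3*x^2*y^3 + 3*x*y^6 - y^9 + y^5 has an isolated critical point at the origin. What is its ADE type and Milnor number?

The Hessian of f at 0 is [[0, 0], [0, 0]] with rank 0, so corank 2. A Groebner basis of the Jacobian ideal J(f) in C{x,y} is {-x^2/2 + x*y^3, y^4, x^3, x^2*y}; counting standard monomials gives mu = 8. Corank 2; j^3 = x^3 is a perfect cube, so E-series; the 5-jet and mu = 8 give E_8.

Type E_8, Milnor number mu = 8.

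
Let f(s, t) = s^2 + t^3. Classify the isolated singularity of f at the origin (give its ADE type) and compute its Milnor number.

The Hessian of f at 0 has rank 1. Corank 1: A-series; mu = 2 gives A_2.

Type A_2, Milnor number mu = 2.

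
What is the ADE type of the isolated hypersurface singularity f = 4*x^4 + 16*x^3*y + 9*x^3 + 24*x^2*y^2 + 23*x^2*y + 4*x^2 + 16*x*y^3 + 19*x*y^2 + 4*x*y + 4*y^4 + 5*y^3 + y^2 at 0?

A_{2}

The Hessian of f at 0 has rank 1. Corank 1: A-series; mu = 2 gives A_2.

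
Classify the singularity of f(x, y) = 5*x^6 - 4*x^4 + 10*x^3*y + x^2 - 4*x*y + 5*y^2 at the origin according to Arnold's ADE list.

A1

The Hessian of f at 0 has rank 2. Corank 0: nondegenerate Morse point, so A_1.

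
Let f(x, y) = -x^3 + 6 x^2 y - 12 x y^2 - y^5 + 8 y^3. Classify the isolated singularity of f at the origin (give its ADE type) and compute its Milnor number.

Type E8, Milnor number mu = 8.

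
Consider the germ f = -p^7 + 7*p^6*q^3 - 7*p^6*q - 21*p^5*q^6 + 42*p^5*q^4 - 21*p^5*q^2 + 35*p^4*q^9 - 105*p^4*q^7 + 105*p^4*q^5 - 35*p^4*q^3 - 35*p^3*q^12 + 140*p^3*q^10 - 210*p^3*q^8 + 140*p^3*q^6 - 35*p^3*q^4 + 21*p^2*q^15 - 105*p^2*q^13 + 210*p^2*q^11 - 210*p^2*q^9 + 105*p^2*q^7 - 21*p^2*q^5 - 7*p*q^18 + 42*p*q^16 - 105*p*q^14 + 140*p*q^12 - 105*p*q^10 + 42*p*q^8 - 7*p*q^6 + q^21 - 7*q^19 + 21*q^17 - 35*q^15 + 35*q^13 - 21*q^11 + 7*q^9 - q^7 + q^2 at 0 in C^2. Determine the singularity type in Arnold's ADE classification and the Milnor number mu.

Type A_6, Milnor number mu = 6.

The Hessian of f at 0 has rank 1. Corank 1: A-series; mu = 6 gives A_6.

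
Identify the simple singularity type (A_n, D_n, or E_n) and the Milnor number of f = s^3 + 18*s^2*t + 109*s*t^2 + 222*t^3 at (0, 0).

Type D_{4}, Milnor number mu = 4.

The Hessian of f at 0 has rank 0. Corank 2; j^3 = (s + 6*t)*(s^2 + 12*s*t + 37*t^2) splits into three distinct lines over C (the quadratic factor has nonzero discriminant), so D_4.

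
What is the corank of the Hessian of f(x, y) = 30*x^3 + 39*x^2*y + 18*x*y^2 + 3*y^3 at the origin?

The Hessian at 0 is [[0, 0], [0, 0]] of rank 0; hence corank 2.

2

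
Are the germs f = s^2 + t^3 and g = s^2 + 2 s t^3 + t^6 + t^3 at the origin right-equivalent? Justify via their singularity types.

Yes.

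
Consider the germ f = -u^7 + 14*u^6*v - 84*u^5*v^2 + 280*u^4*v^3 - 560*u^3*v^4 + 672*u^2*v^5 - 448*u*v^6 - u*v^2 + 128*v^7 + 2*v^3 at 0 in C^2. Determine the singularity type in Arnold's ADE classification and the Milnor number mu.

The Hessian of f at 0 is [[0, 0], [0, 0]] with rank 0, so corank 2. A Groebner basis of the Jacobian ideal J(f) in C{u,v} is {u^6 + v^2/7, v^3, u*v - 2*v^2}; counting standard monomials gives mu = 8. Corank 2; j^3 = -v^2*(u - 2*v) has shape L^2 M (L != M), so D-series; mu = 8 gives D_8.

Type D_{8}, Milnor number mu = 8.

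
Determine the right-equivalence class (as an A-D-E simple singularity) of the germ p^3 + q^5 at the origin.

The Hessian of f at 0 has rank 0. Corank 2; j^3 = p^3 is a perfect cube, so E-series; the 5-jet and mu = 8 give E_8.

E_8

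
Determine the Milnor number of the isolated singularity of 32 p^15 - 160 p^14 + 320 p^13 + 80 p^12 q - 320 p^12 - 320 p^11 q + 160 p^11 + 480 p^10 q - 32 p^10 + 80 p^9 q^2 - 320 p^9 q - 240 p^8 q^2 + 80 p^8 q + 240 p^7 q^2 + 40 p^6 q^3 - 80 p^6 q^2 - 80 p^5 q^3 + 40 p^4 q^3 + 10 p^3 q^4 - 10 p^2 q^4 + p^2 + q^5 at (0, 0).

4

The Hessian of f at 0 has rank 1. Corank 1: A-series; mu = 4 gives A_4.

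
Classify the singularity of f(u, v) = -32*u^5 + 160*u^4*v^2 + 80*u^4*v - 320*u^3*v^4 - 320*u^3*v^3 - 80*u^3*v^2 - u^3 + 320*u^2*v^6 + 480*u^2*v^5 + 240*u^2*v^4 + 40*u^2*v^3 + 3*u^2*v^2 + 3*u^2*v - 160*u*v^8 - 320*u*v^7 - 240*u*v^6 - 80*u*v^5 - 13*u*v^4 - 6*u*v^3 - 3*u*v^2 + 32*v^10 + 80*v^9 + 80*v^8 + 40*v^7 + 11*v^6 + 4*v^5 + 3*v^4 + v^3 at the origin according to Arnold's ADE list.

The Hessian of f at 0 has rank 0. Corank 2; j^3 = -(u - v)^3 is a perfect cube, so E-series; the 5-jet and mu = 8 give E_8.

E_{8}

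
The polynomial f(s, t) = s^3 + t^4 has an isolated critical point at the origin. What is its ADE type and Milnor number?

The Hessian of f at 0 has rank 0. Corank 2; j^3 = s^3 is a perfect cube, so E-series; the 4-jet and mu = 6 give E_6.

Type E6, Milnor number mu = 6.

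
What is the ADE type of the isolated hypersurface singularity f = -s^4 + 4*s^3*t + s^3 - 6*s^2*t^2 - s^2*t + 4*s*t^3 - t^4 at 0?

D_5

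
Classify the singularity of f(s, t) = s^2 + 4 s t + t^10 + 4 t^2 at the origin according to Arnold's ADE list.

The Hessian of f at 0 is [[2, 4], [4, 8]] with rank 1, so corank 1. A Groebner basis of the Jacobian ideal J(f) in C{s,t} is {t^9, s + 2*t}; counting standard monomials gives mu = 9. Corank 1: A-series; mu = 9 gives A_9.

A9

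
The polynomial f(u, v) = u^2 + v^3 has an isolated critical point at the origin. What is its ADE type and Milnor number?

Type A_{2}, Milnor number mu = 2.

The Hessian of f at 0 has rank 1. Corank 1: A-series; mu = 2 gives A_2.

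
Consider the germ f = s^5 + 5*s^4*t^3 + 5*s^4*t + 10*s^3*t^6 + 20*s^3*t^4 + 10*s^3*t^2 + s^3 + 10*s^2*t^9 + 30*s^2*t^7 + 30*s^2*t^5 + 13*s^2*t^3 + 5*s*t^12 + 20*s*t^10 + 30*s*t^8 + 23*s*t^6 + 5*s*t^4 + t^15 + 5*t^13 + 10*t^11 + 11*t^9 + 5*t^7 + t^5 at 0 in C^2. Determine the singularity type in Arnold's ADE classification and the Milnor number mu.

Type E8, Milnor number mu = 8.

The Hessian of f at 0 has rank 0. Corank 2; j^3 = s^3 is a perfect cube, so E-series; the 5-jet and mu = 8 give E_8.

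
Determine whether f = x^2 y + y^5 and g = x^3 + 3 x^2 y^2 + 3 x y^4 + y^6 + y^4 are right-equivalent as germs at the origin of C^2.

No.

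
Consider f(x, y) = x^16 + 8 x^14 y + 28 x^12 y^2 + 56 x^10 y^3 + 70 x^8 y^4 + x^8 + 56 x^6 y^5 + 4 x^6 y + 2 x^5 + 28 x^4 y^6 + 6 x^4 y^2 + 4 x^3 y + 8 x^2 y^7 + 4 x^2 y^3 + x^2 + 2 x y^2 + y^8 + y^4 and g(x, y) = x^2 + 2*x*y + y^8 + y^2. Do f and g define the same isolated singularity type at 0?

The Hessian of f at 0 has rank 1. Corank 1: A-series; mu = 7 gives A_7. The Hessian of g at 0 has rank 1. Corank 1: A-series; mu = 7 gives A_7. Both have type A_7, hence right-equivalent.

Yes.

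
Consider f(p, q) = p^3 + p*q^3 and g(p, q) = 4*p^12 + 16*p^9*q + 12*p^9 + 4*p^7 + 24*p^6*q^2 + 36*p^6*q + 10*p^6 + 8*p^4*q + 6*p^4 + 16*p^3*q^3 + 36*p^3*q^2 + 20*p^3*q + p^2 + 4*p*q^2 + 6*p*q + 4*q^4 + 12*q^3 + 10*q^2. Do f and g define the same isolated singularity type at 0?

The Hessian of f at 0 has rank 0. Corank 2; j^3 = p^3 is a perfect cube, so E-series; the 4-jet and mu = 7 give E_7. The Hessian of g at 0 has rank 2. Corank 0: nondegenerate Morse point, so A_1. f is E_7 but g is A_1, hence not right-equivalent.

No.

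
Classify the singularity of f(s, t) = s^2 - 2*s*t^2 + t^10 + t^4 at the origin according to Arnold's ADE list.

A_9

The Hessian of f at 0 has rank 1. Corank 1: A-series; mu = 9 gives A_9.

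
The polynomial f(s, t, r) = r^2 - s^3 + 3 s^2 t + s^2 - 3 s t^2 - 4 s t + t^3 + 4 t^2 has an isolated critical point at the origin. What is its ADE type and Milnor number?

The Hessian of f at 0 has rank 2. Corank 1: A-series; mu = 2 gives A_2.

Type A2, Milnor number mu = 2.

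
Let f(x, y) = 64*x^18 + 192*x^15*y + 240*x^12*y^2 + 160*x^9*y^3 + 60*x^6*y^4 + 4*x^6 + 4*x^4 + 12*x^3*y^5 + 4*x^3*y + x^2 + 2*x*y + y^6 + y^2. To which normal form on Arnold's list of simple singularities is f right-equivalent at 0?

The Hessian of f at 0 is [[2, 2], [2, 2]] with rank 1, so corank 1. A Groebner basis of the Jacobian ideal J(f) in C{x,y} is {x*y^2 + x/2 + y/2, -x/2 + y^3 - y/2, x^2 + 2*x*y + y^2}; counting standard monomials gives mu = 5. Corank 1: A-series; mu = 5 gives A_5.

A_{5}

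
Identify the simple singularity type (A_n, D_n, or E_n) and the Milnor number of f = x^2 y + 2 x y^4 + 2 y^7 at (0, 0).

Type D_8, Milnor number mu = 8.

The Hessian of f at 0 is [[0, 0], [0, 0]] with rank 0, so corank 2. A Groebner basis of the Jacobian ideal J(f) in C{x,y} is {-x^2/6 + x*y^3, x*y + y^4, x^3, x^2*y}; counting standard monomials gives mu = 8. Corank 2; j^3 = x^2*y has shape L^2 M (L != M), so D-series; mu = 8 gives D_8.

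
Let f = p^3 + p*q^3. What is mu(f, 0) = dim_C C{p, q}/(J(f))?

7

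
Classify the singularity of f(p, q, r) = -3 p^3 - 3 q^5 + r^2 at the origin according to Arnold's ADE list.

The Hessian of f at 0 has rank 1. Corank 2; j^3 = -3*p^3 is a perfect cube, so E-series; the 5-jet and mu = 8 give E_8.

E_{8}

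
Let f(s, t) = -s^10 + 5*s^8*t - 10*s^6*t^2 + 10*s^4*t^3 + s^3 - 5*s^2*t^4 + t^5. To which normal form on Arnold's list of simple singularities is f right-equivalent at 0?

The Hessian of f at 0 is [[0, 0], [0, 0]] with rank 0, so corank 2. A Groebner basis of the Jacobian ideal J(f) in C{s,t} is {t^4, s^2}; counting standard monomials gives mu = 8. Corank 2; j^3 = s^3 is a perfect cube, so E-series; the 5-jet and mu = 8 give E_8.

E_8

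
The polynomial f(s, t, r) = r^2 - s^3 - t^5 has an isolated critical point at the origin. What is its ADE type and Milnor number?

Type E_8, Milnor number mu = 8.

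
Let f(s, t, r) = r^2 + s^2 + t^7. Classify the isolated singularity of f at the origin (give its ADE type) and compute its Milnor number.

Type A_{6}, Milnor number mu = 6.

The Hessian of f at 0 has rank 2. Corank 1: A-series; mu = 6 gives A_6.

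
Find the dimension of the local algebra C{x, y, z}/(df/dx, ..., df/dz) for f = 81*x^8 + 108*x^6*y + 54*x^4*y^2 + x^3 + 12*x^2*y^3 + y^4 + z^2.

6

The Hessian of f at 0 is [[0, 0, 0], [0, 0, 0], [0, 0, 2]] with rank 1, so corank 2. A Groebner basis of the Jacobian ideal J(f) in C{x,y,z} is {y^3, x^2, z}; counting standard monomials gives mu = 6. Corank 2; j^3 = x^3 is a perfect cube, so E-series; the 4-jet and mu = 6 give E_6.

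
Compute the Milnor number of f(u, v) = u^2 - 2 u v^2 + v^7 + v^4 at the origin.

6

The Hessian of f at 0 is [[2, 0], [0, 0]] with rank 1, so corank 1. A Groebner basis of the Jacobian ideal J(f) in C{u,v} is {u^3, -u + v^2}; counting standard monomials gives mu = 6. Corank 1: A-series; mu = 6 gives A_6.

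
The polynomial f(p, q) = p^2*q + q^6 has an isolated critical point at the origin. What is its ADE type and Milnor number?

Type D7, Milnor number mu = 7.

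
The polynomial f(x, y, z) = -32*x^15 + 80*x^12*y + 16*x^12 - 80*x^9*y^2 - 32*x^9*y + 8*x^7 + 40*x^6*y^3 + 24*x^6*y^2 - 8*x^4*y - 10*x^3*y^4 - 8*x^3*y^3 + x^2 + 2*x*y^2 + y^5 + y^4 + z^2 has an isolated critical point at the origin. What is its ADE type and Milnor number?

Type A4, Milnor number mu = 4.

The Hessian of f at 0 is [[2, 0, 0], [0, 0, 0], [0, 0, 2]] with rank 2, so corank 1. A Groebner basis of the Jacobian ideal J(f) in C{x,y,z} is {x^2, x + y^2, z}; counting standard monomials gives mu = 4. Corank 1: A-series; mu = 4 gives A_4.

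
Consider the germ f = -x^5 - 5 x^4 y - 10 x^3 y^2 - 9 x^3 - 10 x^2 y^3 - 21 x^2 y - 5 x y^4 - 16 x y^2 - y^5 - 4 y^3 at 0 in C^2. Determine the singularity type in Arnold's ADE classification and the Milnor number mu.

The Hessian of f at 0 has rank 0. Corank 2; j^3 = -(x + y)*(3*x + 2*y)^2 has shape L^2 M (L != M), so D-series; mu = 6 gives D_6.

Type D_{6}, Milnor number mu = 6.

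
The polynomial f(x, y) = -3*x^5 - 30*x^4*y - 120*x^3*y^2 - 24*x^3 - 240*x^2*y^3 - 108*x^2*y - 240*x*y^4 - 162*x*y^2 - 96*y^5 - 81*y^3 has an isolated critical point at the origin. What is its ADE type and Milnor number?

Type E8, Milnor number mu = 8.

The Hessian of f at 0 has rank 0. Corank 2; j^3 = -3*(2*x + 3*y)^3 is a perfect cube, so E-series; the 5-jet and mu = 8 give E_8.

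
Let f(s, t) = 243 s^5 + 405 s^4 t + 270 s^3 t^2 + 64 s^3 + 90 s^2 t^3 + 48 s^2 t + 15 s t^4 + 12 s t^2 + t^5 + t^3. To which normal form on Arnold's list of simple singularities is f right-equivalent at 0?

E8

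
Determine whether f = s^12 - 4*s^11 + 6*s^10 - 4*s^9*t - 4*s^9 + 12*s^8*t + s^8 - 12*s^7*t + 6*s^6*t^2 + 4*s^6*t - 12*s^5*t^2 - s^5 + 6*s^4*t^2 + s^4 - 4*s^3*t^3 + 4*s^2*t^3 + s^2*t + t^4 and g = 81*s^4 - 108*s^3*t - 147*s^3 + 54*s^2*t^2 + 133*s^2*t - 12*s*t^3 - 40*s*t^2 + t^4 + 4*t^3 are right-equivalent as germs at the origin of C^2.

Yes.

The Hessian of f at 0 is [[0, 0], [0, 0]] with rank 0, so corank 2. A Groebner basis of the Jacobian ideal J(f) in C{s,t} is {s^3, s^2/4 + t^3, s*t}; counting standard monomials gives mu = 5. Corank 2; j^3 = s^2*t has shape L^2 M (L != M), so D-series; mu = 5 gives D_5. The Hessian of g at 0 is [[0, 0], [0, 0]] with rank 0, so corank 2. A Groebner basis of the Jacobian ideal J(g) in C{s,t} is {s*t^2 + 343*s*t/6 - 49*t^2/3, 2401*s*t/12 + t^3 - 343*t^2/6, s^2 - 13*s*t/21 + 2*t^2/21}; counting standard monomials gives mu = 5. Corank 2; j^3 = -(3*s - t)*(7*s - 2*t)^2 has shape L^2 M (L != M), so D-series; mu = 5 gives D_5. Both have type D_5, hence right-equivalent.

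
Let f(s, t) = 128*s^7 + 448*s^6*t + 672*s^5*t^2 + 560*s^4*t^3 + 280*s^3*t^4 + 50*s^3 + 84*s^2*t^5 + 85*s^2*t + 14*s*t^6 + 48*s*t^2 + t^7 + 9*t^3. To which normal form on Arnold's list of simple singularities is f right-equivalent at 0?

The Hessian of f at 0 has rank 0. Corank 2; j^3 = (2*s + t)*(5*s + 3*t)^2 has shape L^2 M (L != M), so D-series; mu = 8 gives D_8.

D_8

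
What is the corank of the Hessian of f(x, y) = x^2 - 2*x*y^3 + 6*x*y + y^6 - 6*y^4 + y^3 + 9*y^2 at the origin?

1

The Hessian at 0 is [[2, 6], [6, 18]] of rank 1; hence corank 1.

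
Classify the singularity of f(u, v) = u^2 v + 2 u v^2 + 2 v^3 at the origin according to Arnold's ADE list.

The Hessian of f at 0 is [[0, 0], [0, 0]] with rank 0, so corank 2. A Groebner basis of the Jacobian ideal J(f) in C{u,v} is {v^3, u^2 + 2*v^2, u*v + v^2}; counting standard monomials gives mu = 4. Corank 2; j^3 = v*(u^2 + 2*u*v + 2*v^2) splits into three distinct lines over C (the quadratic factor has nonzero discriminant), so D_4.

D4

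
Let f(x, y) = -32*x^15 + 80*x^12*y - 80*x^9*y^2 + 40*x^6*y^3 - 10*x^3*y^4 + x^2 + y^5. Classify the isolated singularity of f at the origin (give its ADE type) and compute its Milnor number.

Type A_{4}, Milnor number mu = 4.

The Hessian of f at 0 is [[2, 0], [0, 0]] with rank 1, so corank 1. A Groebner basis of the Jacobian ideal J(f) in C{x,y} is {y^4, x}; counting standard monomials gives mu = 4. Corank 1: A-series; mu = 4 gives A_4.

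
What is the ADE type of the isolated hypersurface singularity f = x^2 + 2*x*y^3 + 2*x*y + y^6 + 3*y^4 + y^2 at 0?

A_3

The Hessian of f at 0 has rank 1. Corank 1: A-series; mu = 3 gives A_3.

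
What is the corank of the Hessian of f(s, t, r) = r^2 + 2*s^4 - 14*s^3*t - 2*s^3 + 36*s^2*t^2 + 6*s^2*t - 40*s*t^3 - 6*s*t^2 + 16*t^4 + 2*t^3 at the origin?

The Hessian at 0 is [[0, 0, 0], [0, 0, 0], [0, 0, 2]] of rank 1; hence corank 2.

2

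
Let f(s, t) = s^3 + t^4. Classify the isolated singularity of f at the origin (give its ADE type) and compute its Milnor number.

Type E_{6}, Milnor number mu = 6.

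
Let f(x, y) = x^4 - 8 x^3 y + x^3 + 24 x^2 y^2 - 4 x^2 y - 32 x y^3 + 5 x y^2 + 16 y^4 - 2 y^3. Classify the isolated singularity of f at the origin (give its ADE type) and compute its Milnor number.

Type D_5, Milnor number mu = 5.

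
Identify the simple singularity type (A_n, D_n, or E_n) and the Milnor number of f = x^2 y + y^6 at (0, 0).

Type D_7, Milnor number mu = 7.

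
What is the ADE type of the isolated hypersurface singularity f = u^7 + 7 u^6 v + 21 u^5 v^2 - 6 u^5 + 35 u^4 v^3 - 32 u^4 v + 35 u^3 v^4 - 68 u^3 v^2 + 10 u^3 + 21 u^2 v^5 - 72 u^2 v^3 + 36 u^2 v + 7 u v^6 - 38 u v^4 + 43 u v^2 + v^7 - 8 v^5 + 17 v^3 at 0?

The Hessian of f at 0 has rank 0. Corank 2; j^3 = (u + v)*(10*u^2 + 26*u*v + 17*v^2) splits into three distinct lines over C (the quadratic factor has nonzero discriminant), so D_4.

D_{4}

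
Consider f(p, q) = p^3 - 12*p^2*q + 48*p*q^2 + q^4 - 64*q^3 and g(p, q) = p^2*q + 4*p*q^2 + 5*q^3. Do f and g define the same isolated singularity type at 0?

No.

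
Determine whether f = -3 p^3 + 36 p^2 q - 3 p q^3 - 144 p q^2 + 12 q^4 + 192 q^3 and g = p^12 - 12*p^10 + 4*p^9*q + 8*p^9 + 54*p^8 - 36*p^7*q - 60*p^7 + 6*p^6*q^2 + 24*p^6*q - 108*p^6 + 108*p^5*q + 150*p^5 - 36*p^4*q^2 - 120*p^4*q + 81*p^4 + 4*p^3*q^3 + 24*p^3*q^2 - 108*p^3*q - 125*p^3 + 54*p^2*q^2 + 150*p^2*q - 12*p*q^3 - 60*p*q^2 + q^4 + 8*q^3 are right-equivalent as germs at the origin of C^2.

No.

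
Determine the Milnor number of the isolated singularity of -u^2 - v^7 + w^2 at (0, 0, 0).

6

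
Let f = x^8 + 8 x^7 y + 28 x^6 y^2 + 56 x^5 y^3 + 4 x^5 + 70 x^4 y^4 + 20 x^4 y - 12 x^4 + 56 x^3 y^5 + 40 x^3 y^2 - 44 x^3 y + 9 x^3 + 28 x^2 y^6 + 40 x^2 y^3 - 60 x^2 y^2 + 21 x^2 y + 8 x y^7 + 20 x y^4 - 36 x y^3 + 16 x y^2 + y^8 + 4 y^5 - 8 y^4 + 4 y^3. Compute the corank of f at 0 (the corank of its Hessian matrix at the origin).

2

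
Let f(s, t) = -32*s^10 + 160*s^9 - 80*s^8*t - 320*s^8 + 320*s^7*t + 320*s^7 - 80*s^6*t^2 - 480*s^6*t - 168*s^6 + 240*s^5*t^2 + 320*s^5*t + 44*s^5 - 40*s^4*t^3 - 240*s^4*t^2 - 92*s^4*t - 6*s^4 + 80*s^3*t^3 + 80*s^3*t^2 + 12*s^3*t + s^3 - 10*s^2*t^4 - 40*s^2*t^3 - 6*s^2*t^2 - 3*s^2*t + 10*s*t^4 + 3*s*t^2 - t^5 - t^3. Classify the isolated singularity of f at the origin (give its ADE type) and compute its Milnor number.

Type E8, Milnor number mu = 8.

The Hessian of f at 0 has rank 0. Corank 2; j^3 = (s - t)^3 is a perfect cube, so E-series; the 5-jet and mu = 8 give E_8.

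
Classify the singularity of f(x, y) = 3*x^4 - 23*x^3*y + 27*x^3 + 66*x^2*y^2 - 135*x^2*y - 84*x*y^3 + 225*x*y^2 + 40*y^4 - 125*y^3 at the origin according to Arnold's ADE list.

E_7

The Hessian of f at 0 has rank 0. Corank 2; j^3 = (3*x - 5*y)^3 is a perfect cube, so E-series; the 4-jet and mu = 7 give E_7.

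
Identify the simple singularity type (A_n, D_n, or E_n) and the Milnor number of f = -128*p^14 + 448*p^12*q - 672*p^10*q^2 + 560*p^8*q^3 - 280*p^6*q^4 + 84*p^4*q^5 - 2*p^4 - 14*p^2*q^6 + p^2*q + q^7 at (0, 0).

Type D8, Milnor number mu = 8.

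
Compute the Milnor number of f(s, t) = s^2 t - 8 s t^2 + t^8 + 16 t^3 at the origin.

9

The Hessian of f at 0 has rank 0. Corank 2; j^3 = t*(s - 4*t)^2 has shape L^2 M (L != M), so D-series; mu = 9 gives D_9.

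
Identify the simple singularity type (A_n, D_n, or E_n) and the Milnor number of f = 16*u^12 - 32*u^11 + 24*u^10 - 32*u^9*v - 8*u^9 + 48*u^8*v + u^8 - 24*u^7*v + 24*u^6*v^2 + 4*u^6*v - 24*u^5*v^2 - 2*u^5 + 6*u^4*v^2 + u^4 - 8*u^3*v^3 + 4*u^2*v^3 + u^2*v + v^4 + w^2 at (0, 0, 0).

Type D5, Milnor number mu = 5.

The Hessian of f at 0 is [[0, 0, 0], [0, 0, 0], [0, 0, 2]] with rank 1, so corank 2. A Groebner basis of the Jacobian ideal J(f) in C{u,v,w} is {u^3, u^2/4 + v^3, u*v, w}; counting standard monomials gives mu = 5. Corank 2; j^3 = u^2*v has shape L^2 M (L != M), so D-series; mu = 5 gives D_5.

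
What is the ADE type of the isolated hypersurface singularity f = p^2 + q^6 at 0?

A5

The Hessian of f at 0 has rank 1. Corank 1: A-series; mu = 5 gives A_5.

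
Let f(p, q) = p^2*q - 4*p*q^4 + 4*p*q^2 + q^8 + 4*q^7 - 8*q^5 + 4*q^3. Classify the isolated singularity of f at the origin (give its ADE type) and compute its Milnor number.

Type D_{9}, Milnor number mu = 9.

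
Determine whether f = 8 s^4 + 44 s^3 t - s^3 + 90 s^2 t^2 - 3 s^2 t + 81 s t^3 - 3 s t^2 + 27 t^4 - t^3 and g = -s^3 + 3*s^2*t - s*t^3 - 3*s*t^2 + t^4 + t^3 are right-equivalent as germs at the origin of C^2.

The Hessian of f at 0 is [[0, 0], [0, 0]] with rank 0, so corank 2. A Groebner basis of the Jacobian ideal J(f) in C{s,t} is {3*s^2/4 + 3*s*t/2 + t^4 - t^3/4 + 3*t^2/4, s^3 - 15*s^2/4 - 15*s*t/2 + 9*t^3/4 - 15*t^2/4, s^2*t + 9*s^2/4 + 9*s*t/2 - 7*t^3/4 + 9*t^2/4, -s^2 + s*t^2 - 2*s*t + 4*t^3/3 - t^2}; counting standard monomials gives mu = 7. Corank 2; j^3 = -(s + t)^3 is a perfect cube, so E-series; the 4-jet and mu = 7 give E_7. The Hessian of g at 0 is [[0, 0], [0, 0]] with rank 0, so corank 2. A Groebner basis of the Jacobian ideal J(g) in C{s,t} is {s^3 - 3*s^2*t - 6*s^2 + 12*s*t - 6*t^2, 3*s^2 + s*t^2 - 6*s*t + 3*t^2, 3*s^2 - 6*s*t + t^3 + 3*t^2}; counting standard monomials gives mu = 7. Corank 2; j^3 = -(s - t)^3 is a perfect cube, so E-series; the 4-jet and mu = 7 give E_7. Both have type E_7, hence right-equivalent.

Yes.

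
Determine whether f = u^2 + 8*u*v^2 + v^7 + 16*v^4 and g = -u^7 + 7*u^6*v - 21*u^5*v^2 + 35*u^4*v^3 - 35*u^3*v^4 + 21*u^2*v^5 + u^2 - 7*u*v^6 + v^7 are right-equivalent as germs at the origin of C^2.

The Hessian of f at 0 is [[2, 0], [0, 0]] with rank 1, so corank 1. A Groebner basis of the Jacobian ideal J(f) in C{u,v} is {u^3, u/4 + v^2}; counting standard monomials gives mu = 6. Corank 1: A-series; mu = 6 gives A_6. The Hessian of g at 0 is [[2, 0], [0, 0]] with rank 1, so corank 1. A Groebner basis of the Jacobian ideal J(g) in C{u,v} is {v^6, u}; counting standard monomials gives mu = 6. Corank 1: A-series; mu = 6 gives A_6. Both have type A_6, hence right-equivalent.

Yes.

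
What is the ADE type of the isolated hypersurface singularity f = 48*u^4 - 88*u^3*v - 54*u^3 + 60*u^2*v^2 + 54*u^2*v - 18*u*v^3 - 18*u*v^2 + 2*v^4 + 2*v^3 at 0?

The Hessian of f at 0 has rank 0. Corank 2; j^3 = -2*(3*u - v)^3 is a perfect cube, so E-series; the 4-jet and mu = 7 give E_7.

E7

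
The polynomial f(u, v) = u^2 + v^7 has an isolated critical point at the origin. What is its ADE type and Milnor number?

Type A_{6}, Milnor number mu = 6.

The Hessian of f at 0 has rank 1. Corank 1: A-series; mu = 6 gives A_6.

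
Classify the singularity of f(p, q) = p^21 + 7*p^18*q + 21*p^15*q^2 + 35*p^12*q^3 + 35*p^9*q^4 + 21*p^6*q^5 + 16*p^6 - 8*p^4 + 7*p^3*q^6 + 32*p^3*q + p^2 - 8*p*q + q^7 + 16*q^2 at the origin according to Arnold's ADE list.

A_{6}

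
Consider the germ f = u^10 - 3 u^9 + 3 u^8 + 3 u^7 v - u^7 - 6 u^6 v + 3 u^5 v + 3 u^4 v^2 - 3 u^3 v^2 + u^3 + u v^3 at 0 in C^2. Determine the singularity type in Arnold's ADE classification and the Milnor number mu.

Type E_{7}, Milnor number mu = 7.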